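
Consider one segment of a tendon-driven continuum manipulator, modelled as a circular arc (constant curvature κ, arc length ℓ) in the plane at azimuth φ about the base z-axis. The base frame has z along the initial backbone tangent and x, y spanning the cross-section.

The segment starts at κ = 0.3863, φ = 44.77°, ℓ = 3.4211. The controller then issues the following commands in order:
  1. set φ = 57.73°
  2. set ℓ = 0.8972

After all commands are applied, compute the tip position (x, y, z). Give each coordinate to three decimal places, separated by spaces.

initial: κ=0.3863, φ=44.77°, ℓ=3.4211
cmd 1: set φ=57.73° → (κ,φ,ℓ)=(0.3863,57.73°,3.4211) → tip=(1.0412,1.6489,2.5087)
cmd 2: set ℓ=0.8972 → (κ,φ,ℓ)=(0.3863,57.73°,0.8972) → tip=(0.0822,0.1302,0.8793)

0.082 0.130 0.879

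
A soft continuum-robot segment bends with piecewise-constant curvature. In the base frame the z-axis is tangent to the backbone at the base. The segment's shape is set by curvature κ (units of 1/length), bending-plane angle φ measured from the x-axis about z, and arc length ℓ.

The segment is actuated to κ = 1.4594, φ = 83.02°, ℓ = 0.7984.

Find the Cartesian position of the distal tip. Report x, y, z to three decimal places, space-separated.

θ = κ·ℓ = 1.4594 × 0.7984 = 1.16518 rad
ρ = (1 − cos θ)/κ = (1 − 0.39458)/1.4594 = 0.41484
z = sin θ / κ = 0.91886/1.4594 = 0.62962
x = ρ cos φ = 0.41484 × cos(83.02°) = 0.05041
y = ρ sin φ = 0.41484 × sin(83.02°) = 0.41177

0.050 0.412 0.630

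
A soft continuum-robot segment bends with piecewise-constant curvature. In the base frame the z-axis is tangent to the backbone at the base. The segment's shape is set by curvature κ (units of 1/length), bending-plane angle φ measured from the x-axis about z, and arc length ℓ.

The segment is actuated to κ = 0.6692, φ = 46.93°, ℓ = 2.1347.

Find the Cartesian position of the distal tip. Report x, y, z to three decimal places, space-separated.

0.876 0.937 1.479

θ = κ·ℓ = 0.6692 × 2.1347 = 1.42854 rad
ρ = (1 − cos θ)/κ = (1 − 0.14178)/0.6692 = 1.28246
z = sin θ / κ = 0.98990/0.6692 = 1.47923
x = ρ cos φ = 1.28246 × cos(46.93°) = 0.87578
y = ρ sin φ = 1.28246 × sin(46.93°) = 0.93686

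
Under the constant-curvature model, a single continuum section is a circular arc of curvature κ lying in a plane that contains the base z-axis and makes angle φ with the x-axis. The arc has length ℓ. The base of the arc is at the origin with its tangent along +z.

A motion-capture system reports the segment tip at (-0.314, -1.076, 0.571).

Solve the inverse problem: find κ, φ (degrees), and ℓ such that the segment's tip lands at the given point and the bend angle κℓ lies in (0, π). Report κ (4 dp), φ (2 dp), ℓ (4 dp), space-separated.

ρ = √(x²+y²) = √(-0.314² + -1.076²) = 1.12088
φ = atan2(y, x) mod 360° = atan2(-1.076, -0.314) = 253.7316°
|p|² = ρ² + z² = 1.12088² + 0.571² = 1.58241
κ = 2ρ / |p|² = 2×1.12088 / 1.58241 = 1.41667
θ = 2·atan2(ρ, z) = 2·atan2(1.12088, 0.571) = 2.19928 rad
ℓ = θ/κ = 2.19928/1.41667 = 1.55243

1.4167 253.73 1.5524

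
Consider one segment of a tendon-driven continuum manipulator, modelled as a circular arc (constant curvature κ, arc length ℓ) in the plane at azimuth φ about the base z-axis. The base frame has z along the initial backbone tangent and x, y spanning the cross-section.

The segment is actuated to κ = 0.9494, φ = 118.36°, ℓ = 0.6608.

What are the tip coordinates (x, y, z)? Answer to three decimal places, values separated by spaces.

-0.095 0.176 0.618

θ = κ·ℓ = 0.9494 × 0.6608 = 0.62736 rad
ρ = (1 − cos θ)/κ = (1 − 0.80958)/0.9494 = 0.20057
z = sin θ / κ = 0.58701/0.9494 = 0.61830
x = ρ cos φ = 0.20057 × cos(118.36°) = -0.09527
y = ρ sin φ = 0.20057 × sin(118.36°) = 0.17650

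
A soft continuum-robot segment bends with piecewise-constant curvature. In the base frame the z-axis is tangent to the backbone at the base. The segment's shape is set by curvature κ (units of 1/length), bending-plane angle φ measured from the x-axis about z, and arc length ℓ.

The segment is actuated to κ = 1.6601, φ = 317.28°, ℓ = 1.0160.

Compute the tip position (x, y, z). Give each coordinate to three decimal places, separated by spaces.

θ = κ·ℓ = 1.6601 × 1.0160 = 1.68666 rad
ρ = (1 − cos θ)/κ = (1 − -0.11561)/1.6601 = 0.67201
z = sin θ / κ = 0.99330/1.6601 = 0.59833
x = ρ cos φ = 0.67201 × cos(317.28°) = 0.49371
y = ρ sin φ = 0.67201 × sin(317.28°) = -0.45590

0.494 -0.456 0.598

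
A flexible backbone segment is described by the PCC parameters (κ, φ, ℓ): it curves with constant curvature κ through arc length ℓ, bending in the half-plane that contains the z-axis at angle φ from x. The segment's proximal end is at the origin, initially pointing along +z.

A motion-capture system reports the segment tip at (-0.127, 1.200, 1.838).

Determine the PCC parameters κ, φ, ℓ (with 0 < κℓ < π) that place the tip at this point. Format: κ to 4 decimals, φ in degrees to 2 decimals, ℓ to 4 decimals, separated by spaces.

0.4992 96.04 2.3275

ρ = √(x²+y²) = √(-0.127² + 1.200²) = 1.20670
φ = atan2(y, x) mod 360° = atan2(1.200, -0.127) = 96.0413°
|p|² = ρ² + z² = 1.20670² + 1.838² = 4.83437
κ = 2ρ / |p|² = 2×1.20670 / 4.83437 = 0.49922
θ = 2·atan2(ρ, z) = 2·atan2(1.20670, 1.838) = 1.16190 rad
ℓ = θ/κ = 1.16190/0.49922 = 2.32745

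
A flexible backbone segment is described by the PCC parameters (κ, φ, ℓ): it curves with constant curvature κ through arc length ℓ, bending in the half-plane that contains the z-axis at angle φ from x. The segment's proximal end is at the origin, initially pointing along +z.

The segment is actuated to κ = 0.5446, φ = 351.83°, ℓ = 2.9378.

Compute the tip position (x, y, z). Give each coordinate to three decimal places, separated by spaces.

1.871 -0.269 1.835

θ = κ·ℓ = 0.5446 × 2.9378 = 1.59993 rad
ρ = (1 − cos θ)/κ = (1 − -0.02913)/0.5446 = 1.88969
z = sin θ / κ = 0.99958/0.5446 = 1.83543
x = ρ cos φ = 1.88969 × cos(351.83°) = 1.87051
y = ρ sin φ = 1.88969 × sin(351.83°) = -0.26855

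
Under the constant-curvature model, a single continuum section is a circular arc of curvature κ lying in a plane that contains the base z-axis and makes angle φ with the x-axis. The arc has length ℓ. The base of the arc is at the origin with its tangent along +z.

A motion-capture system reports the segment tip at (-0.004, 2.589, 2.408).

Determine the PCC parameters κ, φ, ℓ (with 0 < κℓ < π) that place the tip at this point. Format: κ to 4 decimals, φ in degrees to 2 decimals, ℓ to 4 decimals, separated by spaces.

ρ = √(x²+y²) = √(-0.004² + 2.589²) = 2.58900
φ = atan2(y, x) mod 360° = atan2(2.589, -0.004) = 90.0885°
|p|² = ρ² + z² = 2.58900² + 2.408² = 12.50140
κ = 2ρ / |p|² = 2×2.58900 / 12.50140 = 0.41419
θ = 2·atan2(ρ, z) = 2·atan2(2.58900, 2.408) = 1.64321 rad
ℓ = θ/κ = 1.64321/0.41419 = 3.96724

0.4142 90.09 3.9672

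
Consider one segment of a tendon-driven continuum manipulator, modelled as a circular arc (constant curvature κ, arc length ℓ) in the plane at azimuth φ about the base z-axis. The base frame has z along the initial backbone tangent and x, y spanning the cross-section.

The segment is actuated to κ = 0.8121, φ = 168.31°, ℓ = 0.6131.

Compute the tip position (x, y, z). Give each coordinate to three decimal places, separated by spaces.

θ = κ·ℓ = 0.8121 × 0.6131 = 0.49790 rad
ρ = (1 − cos θ)/κ = (1 − 0.87859)/0.8121 = 0.14950
z = sin θ / κ = 0.47758/0.8121 = 0.58808
x = ρ cos φ = 0.14950 × cos(168.31°) = -0.14640
y = ρ sin φ = 0.14950 × sin(168.31°) = 0.03029

-0.146 0.030 0.588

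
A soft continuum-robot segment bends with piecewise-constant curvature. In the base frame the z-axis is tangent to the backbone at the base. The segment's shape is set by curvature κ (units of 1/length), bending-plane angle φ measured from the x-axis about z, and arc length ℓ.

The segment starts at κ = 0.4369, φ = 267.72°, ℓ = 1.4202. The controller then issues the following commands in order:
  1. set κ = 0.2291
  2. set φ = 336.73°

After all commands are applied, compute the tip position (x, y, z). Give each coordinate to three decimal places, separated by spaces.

initial: κ=0.4369, φ=267.72°, ℓ=1.4202
cmd 1: set κ=0.2291 → (κ,φ,ℓ)=(0.2291,267.72°,1.4202) → tip=(-0.0091,-0.2288,1.3953)
cmd 2: set φ=336.73° → (κ,φ,ℓ)=(0.2291,336.73°,1.4202) → tip=(0.2104,-0.0905,1.3953)

0.210 -0.090 1.395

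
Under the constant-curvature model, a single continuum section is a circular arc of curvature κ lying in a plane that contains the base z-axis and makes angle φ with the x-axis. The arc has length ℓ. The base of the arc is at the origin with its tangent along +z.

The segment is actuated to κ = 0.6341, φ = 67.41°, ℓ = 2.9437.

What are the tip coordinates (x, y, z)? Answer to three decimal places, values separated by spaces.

θ = κ·ℓ = 0.6341 × 2.9437 = 1.86660 rad
ρ = (1 − cos θ)/κ = (1 − -0.29151)/0.6341 = 2.03676
z = sin θ / κ = 0.95657/0.6341 = 1.50854
x = ρ cos φ = 2.03676 × cos(67.41°) = 0.78239
y = ρ sin φ = 2.03676 × sin(67.41°) = 1.88049

0.782 1.880 1.509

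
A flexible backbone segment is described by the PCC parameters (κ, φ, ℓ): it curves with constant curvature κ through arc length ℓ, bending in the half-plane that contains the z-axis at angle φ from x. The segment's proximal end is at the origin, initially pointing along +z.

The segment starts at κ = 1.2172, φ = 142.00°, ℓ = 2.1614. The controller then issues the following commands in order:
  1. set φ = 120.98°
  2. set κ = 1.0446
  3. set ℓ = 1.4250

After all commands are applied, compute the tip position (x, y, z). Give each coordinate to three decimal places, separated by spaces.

-0.452 0.753 0.954

initial: κ=1.2172, φ=142.00°, ℓ=2.1614
cmd 1: set φ=120.98° → (κ,φ,ℓ)=(1.2172,120.98°,2.1614) → tip=(-0.7918,1.3188,0.4016)
cmd 2: set κ=1.0446 → (κ,φ,ℓ)=(1.0446,120.98°,2.1614) → tip=(-0.8053,1.3413,0.7401)
cmd 3: set ℓ=1.4250 → (κ,φ,ℓ)=(1.0446,120.98°,1.4250) → tip=(-0.4523,0.7533,0.9541)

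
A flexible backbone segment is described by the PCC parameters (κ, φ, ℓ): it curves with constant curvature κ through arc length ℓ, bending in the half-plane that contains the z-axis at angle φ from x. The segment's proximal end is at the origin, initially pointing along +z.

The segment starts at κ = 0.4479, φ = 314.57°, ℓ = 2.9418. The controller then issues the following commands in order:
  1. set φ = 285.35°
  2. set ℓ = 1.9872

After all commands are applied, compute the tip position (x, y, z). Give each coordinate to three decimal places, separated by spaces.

initial: κ=0.4479, φ=314.57°, ℓ=2.9418
cmd 1: set φ=285.35° → (κ,φ,ℓ)=(0.4479,285.35°,2.9418) → tip=(0.4430,-1.6137,2.1615)
cmd 2: set ℓ=1.9872 → (κ,φ,ℓ)=(0.4479,285.35°,1.9872) → tip=(0.2191,-0.7980,1.7350)

0.219 -0.798 1.735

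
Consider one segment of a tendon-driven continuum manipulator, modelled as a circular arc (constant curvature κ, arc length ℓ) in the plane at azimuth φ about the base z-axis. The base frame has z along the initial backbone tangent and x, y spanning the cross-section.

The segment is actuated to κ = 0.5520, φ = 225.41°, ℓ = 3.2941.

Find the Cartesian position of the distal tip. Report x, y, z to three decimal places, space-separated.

θ = κ·ℓ = 0.5520 × 3.2941 = 1.81834 rad
ρ = (1 − cos θ)/κ = (1 − -0.24503)/0.5520 = 2.25548
z = sin θ / κ = 0.96952/0.5520 = 1.75637
x = ρ cos φ = 2.25548 × cos(225.41°) = -1.58341
y = ρ sin φ = 2.25548 × sin(225.41°) = -1.60624

-1.583 -1.606 1.756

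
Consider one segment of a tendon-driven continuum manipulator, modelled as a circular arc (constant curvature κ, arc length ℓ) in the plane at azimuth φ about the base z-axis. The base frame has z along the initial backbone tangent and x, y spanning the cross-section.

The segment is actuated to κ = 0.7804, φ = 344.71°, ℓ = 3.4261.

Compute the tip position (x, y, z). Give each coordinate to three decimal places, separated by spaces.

2.339 -0.640 0.578

θ = κ·ℓ = 0.7804 × 3.4261 = 2.67373 rad
ρ = (1 − cos θ)/κ = (1 − -0.89253)/0.7804 = 2.42508
z = sin θ / κ = 0.45098/0.7804 = 0.57788
x = ρ cos φ = 2.42508 × cos(344.71°) = 2.33924
y = ρ sin φ = 2.42508 × sin(344.71°) = -0.63951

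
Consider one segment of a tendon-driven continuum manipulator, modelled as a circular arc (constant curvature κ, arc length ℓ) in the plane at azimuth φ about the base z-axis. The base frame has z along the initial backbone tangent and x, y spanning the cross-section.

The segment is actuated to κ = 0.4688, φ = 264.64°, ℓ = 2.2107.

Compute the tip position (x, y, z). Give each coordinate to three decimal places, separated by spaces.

θ = κ·ℓ = 0.4688 × 2.2107 = 1.03638 rad
ρ = (1 − cos θ)/κ = (1 − 0.50934)/0.4688 = 1.04663
z = sin θ / κ = 0.86056/0.4688 = 1.83567
x = ρ cos φ = 1.04663 × cos(264.64°) = -0.09777
y = ρ sin φ = 1.04663 × sin(264.64°) = -1.04205

-0.098 -1.042 1.836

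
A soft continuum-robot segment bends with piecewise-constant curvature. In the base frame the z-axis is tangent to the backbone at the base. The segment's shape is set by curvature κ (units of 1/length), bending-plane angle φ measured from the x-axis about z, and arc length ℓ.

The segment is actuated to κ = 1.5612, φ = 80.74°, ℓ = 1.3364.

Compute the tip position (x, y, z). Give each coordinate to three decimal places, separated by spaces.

θ = κ·ℓ = 1.5612 × 1.3364 = 2.08639 rad
ρ = (1 − cos θ)/κ = (1 − -0.49305)/1.5612 = 0.95635
z = sin θ / κ = 0.87000/1.5612 = 0.55726
x = ρ cos φ = 0.95635 × cos(80.74°) = 0.15389
y = ρ sin φ = 0.95635 × sin(80.74°) = 0.94388

0.154 0.944 0.557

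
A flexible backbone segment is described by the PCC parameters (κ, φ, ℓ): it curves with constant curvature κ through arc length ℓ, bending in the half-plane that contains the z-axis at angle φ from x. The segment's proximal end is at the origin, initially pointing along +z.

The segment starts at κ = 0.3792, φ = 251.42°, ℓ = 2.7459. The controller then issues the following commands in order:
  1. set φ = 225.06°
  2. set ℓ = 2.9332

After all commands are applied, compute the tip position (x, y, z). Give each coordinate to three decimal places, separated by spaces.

-1.038 -1.040 2.365

initial: κ=0.3792, φ=251.42°, ℓ=2.7459
cmd 1: set φ=225.06° → (κ,φ,ℓ)=(0.3792,225.06°,2.7459) → tip=(-0.9218,-0.9237,2.2759)
cmd 2: set ℓ=2.9332 → (κ,φ,ℓ)=(0.3792,225.06°,2.9332) → tip=(-1.0383,-1.0404,2.3647)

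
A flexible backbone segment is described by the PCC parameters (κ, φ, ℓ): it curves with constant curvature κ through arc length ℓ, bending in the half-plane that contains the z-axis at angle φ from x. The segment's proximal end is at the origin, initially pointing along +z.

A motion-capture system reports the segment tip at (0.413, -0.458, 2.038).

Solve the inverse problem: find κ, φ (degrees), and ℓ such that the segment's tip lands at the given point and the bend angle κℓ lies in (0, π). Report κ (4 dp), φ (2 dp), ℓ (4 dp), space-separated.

ρ = √(x²+y²) = √(0.413² + -0.458²) = 0.61671
φ = atan2(y, x) mod 360° = atan2(-0.458, 0.413) = 312.0425°
|p|² = ρ² + z² = 0.61671² + 2.038² = 4.53378
κ = 2ρ / |p|² = 2×0.61671 / 4.53378 = 0.27205
θ = 2·atan2(ρ, z) = 2·atan2(0.61671, 2.038) = 0.58769 rad
ℓ = θ/κ = 0.58769/0.27205 = 2.16022

0.2721 312.04 2.1602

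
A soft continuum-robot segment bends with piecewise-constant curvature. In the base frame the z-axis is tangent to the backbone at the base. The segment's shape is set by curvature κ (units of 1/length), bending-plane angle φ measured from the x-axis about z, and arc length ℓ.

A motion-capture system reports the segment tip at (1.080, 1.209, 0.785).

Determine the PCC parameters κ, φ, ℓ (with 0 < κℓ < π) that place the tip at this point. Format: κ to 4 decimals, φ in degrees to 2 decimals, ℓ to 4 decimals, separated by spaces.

0.9994 48.23 2.2411

ρ = √(x²+y²) = √(1.080² + 1.209²) = 1.62114
φ = atan2(y, x) mod 360° = atan2(1.209, 1.080) = 48.2256°
|p|² = ρ² + z² = 1.62114² + 0.785² = 3.24431
κ = 2ρ / |p|² = 2×1.62114 / 3.24431 = 0.99937
θ = 2·atan2(ρ, z) = 2·atan2(1.62114, 0.785) = 2.23969 rad
ℓ = θ/κ = 2.23969/0.99937 = 2.24110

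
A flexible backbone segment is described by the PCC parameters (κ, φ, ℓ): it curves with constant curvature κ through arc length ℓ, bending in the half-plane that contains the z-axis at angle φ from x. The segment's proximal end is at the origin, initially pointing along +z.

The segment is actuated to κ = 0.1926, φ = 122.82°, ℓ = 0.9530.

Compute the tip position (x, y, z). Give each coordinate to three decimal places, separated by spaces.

θ = κ·ℓ = 0.1926 × 0.9530 = 0.18355 rad
ρ = (1 − cos θ)/κ = (1 − 0.98320)/0.1926 = 0.08722
z = sin θ / κ = 0.18252/0.1926 = 0.94766
x = ρ cos φ = 0.08722 × cos(122.82°) = -0.04727
y = ρ sin φ = 0.08722 × sin(122.82°) = 0.07329

-0.047 0.073 0.948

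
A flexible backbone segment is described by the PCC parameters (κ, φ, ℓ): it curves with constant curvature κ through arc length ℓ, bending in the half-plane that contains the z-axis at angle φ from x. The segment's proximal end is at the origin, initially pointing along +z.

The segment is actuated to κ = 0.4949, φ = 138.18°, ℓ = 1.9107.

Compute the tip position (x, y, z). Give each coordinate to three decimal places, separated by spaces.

-0.625 0.559 1.638

θ = κ·ℓ = 0.4949 × 1.9107 = 0.94561 rad
ρ = (1 − cos θ)/κ = (1 − 0.58525)/0.4949 = 0.83804
z = sin θ / κ = 0.81085/0.4949 = 1.63841
x = ρ cos φ = 0.83804 × cos(138.18°) = -0.62455
y = ρ sin φ = 0.83804 × sin(138.18°) = 0.55880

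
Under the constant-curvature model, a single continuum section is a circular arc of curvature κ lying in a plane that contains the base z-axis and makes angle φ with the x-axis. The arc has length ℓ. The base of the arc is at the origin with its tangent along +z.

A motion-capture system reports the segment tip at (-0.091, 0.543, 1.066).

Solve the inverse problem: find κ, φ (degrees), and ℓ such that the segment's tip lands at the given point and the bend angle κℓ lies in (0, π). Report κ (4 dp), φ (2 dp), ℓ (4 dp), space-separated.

0.7650 99.51 1.2465

ρ = √(x²+y²) = √(-0.091² + 0.543²) = 0.55057
φ = atan2(y, x) mod 360° = atan2(0.543, -0.091) = 99.5136°
|p|² = ρ² + z² = 0.55057² + 1.066² = 1.43949
κ = 2ρ / |p|² = 2×0.55057 / 1.43949 = 0.76496
θ = 2·atan2(ρ, z) = 2·atan2(0.55057, 1.066) = 0.95350 rad
ℓ = θ/κ = 0.95350/0.76496 = 1.24647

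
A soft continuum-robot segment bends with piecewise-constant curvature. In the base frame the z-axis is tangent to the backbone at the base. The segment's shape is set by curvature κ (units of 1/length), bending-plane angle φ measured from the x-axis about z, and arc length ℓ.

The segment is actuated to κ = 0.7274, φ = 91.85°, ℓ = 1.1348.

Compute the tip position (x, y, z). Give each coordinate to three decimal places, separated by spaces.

θ = κ·ℓ = 0.7274 × 1.1348 = 0.82545 rad
ρ = (1 − cos θ)/κ = (1 − 0.67822)/0.7274 = 0.44236
z = sin θ / κ = 0.73486/0.7274 = 1.01025
x = ρ cos φ = 0.44236 × cos(91.85°) = -0.01428
y = ρ sin φ = 0.44236 × sin(91.85°) = 0.44213

-0.014 0.442 1.010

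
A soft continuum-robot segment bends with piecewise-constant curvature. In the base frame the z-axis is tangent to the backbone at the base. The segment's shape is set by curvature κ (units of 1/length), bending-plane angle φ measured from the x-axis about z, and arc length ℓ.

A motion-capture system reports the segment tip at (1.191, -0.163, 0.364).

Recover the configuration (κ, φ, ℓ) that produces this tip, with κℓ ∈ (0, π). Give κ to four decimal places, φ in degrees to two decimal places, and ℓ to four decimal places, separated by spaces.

1.5240 352.21 1.6755

ρ = √(x²+y²) = √(1.191² + -0.163²) = 1.20210
φ = atan2(y, x) mod 360° = atan2(-0.163, 1.191) = 352.2069°
|p|² = ρ² + z² = 1.20210² + 0.364² = 1.57755
κ = 2ρ / |p|² = 2×1.20210 / 1.57755 = 1.52402
θ = 2·atan2(ρ, z) = 2·atan2(1.20210, 0.364) = 2.55354 rad
ℓ = θ/κ = 2.55354/1.52402 = 1.67553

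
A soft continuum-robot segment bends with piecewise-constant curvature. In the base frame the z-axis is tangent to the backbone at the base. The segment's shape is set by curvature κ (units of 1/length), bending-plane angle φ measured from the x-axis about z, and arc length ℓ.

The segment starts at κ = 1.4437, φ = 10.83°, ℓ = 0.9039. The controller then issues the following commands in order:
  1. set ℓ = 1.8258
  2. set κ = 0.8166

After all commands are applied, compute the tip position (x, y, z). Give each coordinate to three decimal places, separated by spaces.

initial: κ=1.4437, φ=10.83°, ℓ=0.9039
cmd 1: set ℓ=1.8258 → (κ,φ,ℓ)=(1.4437,10.83°,1.8258) → tip=(1.2755,0.2440,0.3355)
cmd 2: set κ=0.8166 → (κ,φ,ℓ)=(0.8166,10.83°,1.8258) → tip=(1.1068,0.2117,1.2207)

1.107 0.212 1.221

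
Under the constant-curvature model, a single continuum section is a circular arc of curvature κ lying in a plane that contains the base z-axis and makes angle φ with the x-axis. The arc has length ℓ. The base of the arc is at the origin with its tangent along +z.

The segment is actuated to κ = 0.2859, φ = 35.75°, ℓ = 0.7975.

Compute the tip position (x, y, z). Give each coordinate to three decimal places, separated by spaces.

θ = κ·ℓ = 0.2859 × 0.7975 = 0.22801 rad
ρ = (1 − cos θ)/κ = (1 − 0.97412)/0.2859 = 0.09052
z = sin θ / κ = 0.22603/0.2859 = 0.79061
x = ρ cos φ = 0.09052 × cos(35.75°) = 0.07347
y = ρ sin φ = 0.09052 × sin(35.75°) = 0.05289

0.073 0.053 0.791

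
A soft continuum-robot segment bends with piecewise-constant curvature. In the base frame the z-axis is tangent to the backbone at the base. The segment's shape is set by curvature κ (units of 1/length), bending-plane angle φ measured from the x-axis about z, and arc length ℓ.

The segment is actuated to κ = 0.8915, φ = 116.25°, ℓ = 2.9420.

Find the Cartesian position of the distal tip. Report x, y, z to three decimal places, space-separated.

θ = κ·ℓ = 0.8915 × 2.9420 = 2.62279 rad
ρ = (1 − cos θ)/κ = (1 − -0.86841)/0.8915 = 2.09581
z = sin θ / κ = 0.49584/0.8915 = 0.55618
x = ρ cos φ = 2.09581 × cos(116.25°) = -0.92695
y = ρ sin φ = 2.09581 × sin(116.25°) = 1.87968

-0.927 1.880 0.556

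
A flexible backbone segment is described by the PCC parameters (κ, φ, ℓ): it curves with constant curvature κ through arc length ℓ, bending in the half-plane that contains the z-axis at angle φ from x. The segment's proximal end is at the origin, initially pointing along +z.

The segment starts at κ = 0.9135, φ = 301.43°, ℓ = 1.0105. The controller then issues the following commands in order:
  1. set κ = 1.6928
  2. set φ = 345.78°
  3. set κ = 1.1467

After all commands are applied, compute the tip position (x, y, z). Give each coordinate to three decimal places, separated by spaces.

0.507 -0.128 0.799

initial: κ=0.9135, φ=301.43°, ℓ=1.0105
cmd 1: set κ=1.6928 → (κ,φ,ℓ)=(1.6928,301.43°,1.0105) → tip=(0.3510,-0.5743,0.5850)
cmd 2: set φ=345.78° → (κ,φ,ℓ)=(1.6928,345.78°,1.0105) → tip=(0.6524,-0.1653,0.5850)
cmd 3: set κ=1.1467 → (κ,φ,ℓ)=(1.1467,345.78°,1.0105) → tip=(0.5068,-0.1284,0.7991)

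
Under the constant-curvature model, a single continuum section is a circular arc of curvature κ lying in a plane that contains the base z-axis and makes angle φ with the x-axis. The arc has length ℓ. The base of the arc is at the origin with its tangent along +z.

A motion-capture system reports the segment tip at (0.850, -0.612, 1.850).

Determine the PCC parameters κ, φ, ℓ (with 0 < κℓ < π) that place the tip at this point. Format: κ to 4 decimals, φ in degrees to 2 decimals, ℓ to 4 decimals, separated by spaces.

ρ = √(x²+y²) = √(0.850² + -0.612²) = 1.04740
φ = atan2(y, x) mod 360° = atan2(-0.612, 0.850) = 324.2461°
|p|² = ρ² + z² = 1.04740² + 1.850² = 4.51954
κ = 2ρ / |p|² = 2×1.04740 / 4.51954 = 0.46350
θ = 2·atan2(ρ, z) = 2·atan2(1.04740, 1.850) = 1.03033 rad
ℓ = θ/κ = 1.03033/0.46350 = 2.22295

0.4635 324.25 2.2230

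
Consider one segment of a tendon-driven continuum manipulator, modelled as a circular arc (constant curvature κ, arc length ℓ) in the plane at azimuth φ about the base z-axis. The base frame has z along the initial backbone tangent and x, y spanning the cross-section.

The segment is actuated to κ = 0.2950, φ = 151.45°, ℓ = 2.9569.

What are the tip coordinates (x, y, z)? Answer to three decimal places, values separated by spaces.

θ = κ·ℓ = 0.2950 × 2.9569 = 0.87229 rad
ρ = (1 − cos θ)/κ = (1 − 0.64308)/0.2950 = 1.20991
z = sin θ / κ = 0.76580/0.2950 = 2.59593
x = ρ cos φ = 1.20991 × cos(151.45°) = -1.06278
y = ρ sin φ = 1.20991 × sin(151.45°) = 0.57824

-1.063 0.578 2.596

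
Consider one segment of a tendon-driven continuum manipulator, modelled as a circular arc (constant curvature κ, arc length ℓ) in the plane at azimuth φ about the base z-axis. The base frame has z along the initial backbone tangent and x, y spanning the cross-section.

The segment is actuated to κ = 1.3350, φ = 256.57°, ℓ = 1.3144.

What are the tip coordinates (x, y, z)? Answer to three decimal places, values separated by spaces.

θ = κ·ℓ = 1.3350 × 1.3144 = 1.75472 rad
ρ = (1 − cos θ)/κ = (1 − -0.18289)/1.3350 = 0.88606
z = sin θ / κ = 0.98313/1.3350 = 0.73643
x = ρ cos φ = 0.88606 × cos(256.57°) = -0.20579
y = ρ sin φ = 0.88606 × sin(256.57°) = -0.86183

-0.206 -0.862 0.736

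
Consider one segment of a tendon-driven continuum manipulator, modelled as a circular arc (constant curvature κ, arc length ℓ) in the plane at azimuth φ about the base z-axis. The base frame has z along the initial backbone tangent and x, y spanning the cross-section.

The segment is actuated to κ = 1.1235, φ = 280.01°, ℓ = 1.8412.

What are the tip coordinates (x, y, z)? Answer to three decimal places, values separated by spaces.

0.229 -1.295 0.782

θ = κ·ℓ = 1.1235 × 1.8412 = 2.06859 rad
ρ = (1 − cos θ)/κ = (1 − -0.47749)/1.1235 = 1.31507
z = sin θ / κ = 0.87864/1.1235 = 0.78206
x = ρ cos φ = 1.31507 × cos(280.01°) = 0.22859
y = ρ sin φ = 1.31507 × sin(280.01°) = -1.29506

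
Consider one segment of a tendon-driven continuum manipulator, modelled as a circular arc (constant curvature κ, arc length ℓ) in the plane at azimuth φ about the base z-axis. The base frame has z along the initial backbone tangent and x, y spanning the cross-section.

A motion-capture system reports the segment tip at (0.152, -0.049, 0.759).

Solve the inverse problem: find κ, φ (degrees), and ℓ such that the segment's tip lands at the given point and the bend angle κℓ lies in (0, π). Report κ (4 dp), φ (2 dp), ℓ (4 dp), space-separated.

0.5309 342.13 0.7812

ρ = √(x²+y²) = √(0.152² + -0.049²) = 0.15970
φ = atan2(y, x) mod 360° = atan2(-0.049, 0.152) = 342.1323°
|p|² = ρ² + z² = 0.15970² + 0.759² = 0.60159
κ = 2ρ / |p|² = 2×0.15970 / 0.60159 = 0.53094
θ = 2·atan2(ρ, z) = 2·atan2(0.15970, 0.759) = 0.41477 rad
ℓ = θ/κ = 0.41477/0.53094 = 0.78121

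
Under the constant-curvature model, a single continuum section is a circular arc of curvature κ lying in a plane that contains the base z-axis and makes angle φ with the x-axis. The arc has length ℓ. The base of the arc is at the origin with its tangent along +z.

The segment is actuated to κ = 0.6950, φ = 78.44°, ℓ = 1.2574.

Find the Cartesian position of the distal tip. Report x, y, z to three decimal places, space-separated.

0.103 0.505 1.103

θ = κ·ℓ = 0.6950 × 1.2574 = 0.87389 rad
ρ = (1 − cos θ)/κ = (1 − 0.64185)/0.6950 = 0.51533
z = sin θ / κ = 0.76683/0.6950 = 1.10336
x = ρ cos φ = 0.51533 × cos(78.44°) = 0.10327
y = ρ sin φ = 0.51533 × sin(78.44°) = 0.50488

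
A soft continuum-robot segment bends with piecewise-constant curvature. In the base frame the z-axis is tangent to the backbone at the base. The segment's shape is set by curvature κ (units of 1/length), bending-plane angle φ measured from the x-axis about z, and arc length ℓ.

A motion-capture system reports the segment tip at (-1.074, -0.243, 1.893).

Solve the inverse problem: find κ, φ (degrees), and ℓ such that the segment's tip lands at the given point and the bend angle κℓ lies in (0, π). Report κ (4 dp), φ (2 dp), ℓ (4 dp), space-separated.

0.4592 192.75 2.2947

ρ = √(x²+y²) = √(-1.074² + -0.243²) = 1.10115
φ = atan2(y, x) mod 360° = atan2(-0.243, -1.074) = 192.7489°
|p|² = ρ² + z² = 1.10115² + 1.893² = 4.79597
κ = 2ρ / |p|² = 2×1.10115 / 4.79597 = 0.45920
θ = 2·atan2(ρ, z) = 2·atan2(1.10115, 1.893) = 1.05370 rad
ℓ = θ/κ = 1.05370/0.45920 = 2.29466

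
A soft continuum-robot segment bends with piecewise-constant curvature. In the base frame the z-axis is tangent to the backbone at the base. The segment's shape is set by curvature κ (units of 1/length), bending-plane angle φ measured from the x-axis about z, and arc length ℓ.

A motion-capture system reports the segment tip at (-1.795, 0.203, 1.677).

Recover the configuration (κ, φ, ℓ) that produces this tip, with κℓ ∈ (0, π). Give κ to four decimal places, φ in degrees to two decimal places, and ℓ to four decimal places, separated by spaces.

ρ = √(x²+y²) = √(-1.795² + 0.203²) = 1.80644
φ = atan2(y, x) mod 360° = atan2(0.203, -1.795) = 173.5477°
|p|² = ρ² + z² = 1.80644² + 1.677² = 6.07556
κ = 2ρ / |p|² = 2×1.80644 / 6.07556 = 0.59466
θ = 2·atan2(ρ, z) = 2·atan2(1.80644, 1.677) = 1.64508 rad
ℓ = θ/κ = 1.64508/0.59466 = 2.76643

0.5947 173.55 2.7664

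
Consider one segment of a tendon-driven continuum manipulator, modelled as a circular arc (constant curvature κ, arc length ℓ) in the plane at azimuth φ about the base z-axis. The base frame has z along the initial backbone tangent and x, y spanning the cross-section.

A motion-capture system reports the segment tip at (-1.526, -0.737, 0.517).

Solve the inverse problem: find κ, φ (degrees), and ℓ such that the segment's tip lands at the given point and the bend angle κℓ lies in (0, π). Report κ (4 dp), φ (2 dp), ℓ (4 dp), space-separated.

1.0797 205.78 2.3612

ρ = √(x²+y²) = √(-1.526² + -0.737²) = 1.69465
φ = atan2(y, x) mod 360° = atan2(-0.737, -1.526) = 205.7788°
|p|² = ρ² + z² = 1.69465² + 0.517² = 3.13913
κ = 2ρ / |p|² = 2×1.69465 / 3.13913 = 1.07969
θ = 2·atan2(ρ, z) = 2·atan2(1.69465, 0.517) = 2.54938 rad
ℓ = θ/κ = 2.54938/1.07969 = 2.36120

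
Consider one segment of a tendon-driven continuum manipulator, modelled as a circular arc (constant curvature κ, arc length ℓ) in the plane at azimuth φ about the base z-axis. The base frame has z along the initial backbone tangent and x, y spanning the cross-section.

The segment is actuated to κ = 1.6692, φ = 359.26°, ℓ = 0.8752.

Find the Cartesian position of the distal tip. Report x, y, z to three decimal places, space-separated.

θ = κ·ℓ = 1.6692 × 0.8752 = 1.46088 rad
ρ = (1 − cos θ)/κ = (1 − 0.10969)/1.6692 = 0.53337
z = sin θ / κ = 0.99397/1.6692 = 0.59547
x = ρ cos φ = 0.53337 × cos(359.26°) = 0.53333
y = ρ sin φ = 0.53337 × sin(359.26°) = -0.00689

0.533 -0.007 0.595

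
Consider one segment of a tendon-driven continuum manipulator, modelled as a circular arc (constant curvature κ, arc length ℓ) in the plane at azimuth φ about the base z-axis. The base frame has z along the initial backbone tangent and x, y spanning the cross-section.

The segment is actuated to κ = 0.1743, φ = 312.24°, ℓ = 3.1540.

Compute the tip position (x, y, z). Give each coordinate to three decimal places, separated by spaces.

θ = κ·ℓ = 0.1743 × 3.1540 = 0.54974 rad
ρ = (1 − cos θ)/κ = (1 − 0.85266)/0.1743 = 0.84533
z = sin θ / κ = 0.52247/0.1743 = 2.99752
x = ρ cos φ = 0.84533 × cos(312.24°) = 0.56826
y = ρ sin φ = 0.84533 × sin(312.24°) = -0.62583

0.568 -0.626 2.998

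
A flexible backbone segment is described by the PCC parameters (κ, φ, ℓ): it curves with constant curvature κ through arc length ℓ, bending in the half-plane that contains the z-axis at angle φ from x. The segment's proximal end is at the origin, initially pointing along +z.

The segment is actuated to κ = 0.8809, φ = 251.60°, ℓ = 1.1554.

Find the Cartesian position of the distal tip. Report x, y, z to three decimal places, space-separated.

-0.170 -0.511 0.966

θ = κ·ℓ = 0.8809 × 1.1554 = 1.01779 rad
ρ = (1 − cos θ)/κ = (1 − 0.52525)/0.8809 = 0.53894
z = sin θ / κ = 0.85095/0.8809 = 0.96600
x = ρ cos φ = 0.53894 × cos(251.60°) = -0.17012
y = ρ sin φ = 0.53894 × sin(251.60°) = -0.51139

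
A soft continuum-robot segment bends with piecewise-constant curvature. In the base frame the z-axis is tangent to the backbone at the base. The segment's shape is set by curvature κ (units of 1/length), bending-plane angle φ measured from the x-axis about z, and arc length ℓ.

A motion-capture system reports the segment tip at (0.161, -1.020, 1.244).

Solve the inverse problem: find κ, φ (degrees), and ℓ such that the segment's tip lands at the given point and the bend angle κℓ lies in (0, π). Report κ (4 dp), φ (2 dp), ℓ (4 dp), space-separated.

0.7901 278.97 1.7537

ρ = √(x²+y²) = √(0.161² + -1.020²) = 1.03263
φ = atan2(y, x) mod 360° = atan2(-1.020, 0.161) = 278.9697°
|p|² = ρ² + z² = 1.03263² + 1.244² = 2.61386
κ = 2ρ / |p|² = 2×1.03263 / 2.61386 = 0.79012
θ = 2·atan2(ρ, z) = 2·atan2(1.03263, 1.244) = 1.38564 rad
ℓ = θ/κ = 1.38564/0.79012 = 1.75371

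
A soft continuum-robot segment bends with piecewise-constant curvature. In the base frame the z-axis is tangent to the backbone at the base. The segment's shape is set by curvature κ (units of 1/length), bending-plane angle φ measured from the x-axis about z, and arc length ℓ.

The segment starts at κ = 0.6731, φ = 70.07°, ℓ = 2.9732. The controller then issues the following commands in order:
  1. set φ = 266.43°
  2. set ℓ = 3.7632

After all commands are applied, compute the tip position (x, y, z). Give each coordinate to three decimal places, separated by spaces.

initial: κ=0.6731, φ=70.07°, ℓ=2.9732
cmd 1: set φ=266.43° → (κ,φ,ℓ)=(0.6731,266.43°,2.9732) → tip=(-0.1311,-2.1015,1.3501)
cmd 2: set ℓ=3.7632 → (κ,φ,ℓ)=(0.6731,266.43°,3.7632) → tip=(-0.1684,-2.6993,0.8494)

-0.168 -2.699 0.849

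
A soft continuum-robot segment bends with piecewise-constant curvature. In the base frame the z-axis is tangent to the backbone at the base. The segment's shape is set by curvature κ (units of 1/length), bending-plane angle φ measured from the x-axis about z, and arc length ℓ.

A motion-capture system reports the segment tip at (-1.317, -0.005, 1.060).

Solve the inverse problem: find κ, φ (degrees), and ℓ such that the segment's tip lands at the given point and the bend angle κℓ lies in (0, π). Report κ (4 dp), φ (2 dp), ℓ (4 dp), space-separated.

0.9216 180.22 1.9382

ρ = √(x²+y²) = √(-1.317² + -0.005²) = 1.31701
φ = atan2(y, x) mod 360° = atan2(-0.005, -1.317) = 180.2175°
|p|² = ρ² + z² = 1.31701² + 1.060² = 2.85811
κ = 2ρ / |p|² = 2×1.31701 / 2.85811 = 0.92159
θ = 2·atan2(ρ, z) = 2·atan2(1.31701, 1.060) = 1.78621 rad
ℓ = θ/κ = 1.78621/0.92159 = 1.93817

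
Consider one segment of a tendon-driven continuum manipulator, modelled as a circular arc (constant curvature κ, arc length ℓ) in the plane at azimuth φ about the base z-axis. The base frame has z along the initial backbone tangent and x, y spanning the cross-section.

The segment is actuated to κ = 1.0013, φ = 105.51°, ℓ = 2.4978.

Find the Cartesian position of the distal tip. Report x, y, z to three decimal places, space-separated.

-0.481 1.734 0.597

θ = κ·ℓ = 1.0013 × 2.4978 = 2.50105 rad
ρ = (1 − cos θ)/κ = (1 − -0.80177)/1.0013 = 1.79943
z = sin θ / κ = 0.59763/1.0013 = 0.59686
x = ρ cos φ = 1.79943 × cos(105.51°) = -0.48118
y = ρ sin φ = 1.79943 × sin(105.51°) = 1.73390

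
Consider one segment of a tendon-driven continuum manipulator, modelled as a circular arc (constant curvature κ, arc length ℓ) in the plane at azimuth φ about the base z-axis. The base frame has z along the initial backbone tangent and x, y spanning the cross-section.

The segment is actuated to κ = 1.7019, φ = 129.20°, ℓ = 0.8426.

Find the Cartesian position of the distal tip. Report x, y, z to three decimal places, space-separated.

-0.321 0.393 0.582

θ = κ·ℓ = 1.7019 × 0.8426 = 1.43402 rad
ρ = (1 − cos θ)/κ = (1 − 0.13635)/1.7019 = 0.50746
z = sin θ / κ = 0.99066/1.7019 = 0.58209
x = ρ cos φ = 0.50746 × cos(129.20°) = -0.32073
y = ρ sin φ = 0.50746 × sin(129.20°) = 0.39326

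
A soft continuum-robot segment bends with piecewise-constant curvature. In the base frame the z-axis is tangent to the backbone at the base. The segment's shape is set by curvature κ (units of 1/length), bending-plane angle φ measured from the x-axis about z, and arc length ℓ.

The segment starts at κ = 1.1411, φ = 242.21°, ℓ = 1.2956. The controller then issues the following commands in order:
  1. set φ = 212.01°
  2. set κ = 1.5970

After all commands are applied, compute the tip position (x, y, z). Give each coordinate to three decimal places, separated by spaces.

-0.785 -0.491 0.550

initial: κ=1.1411, φ=242.21°, ℓ=1.2956
cmd 1: set φ=212.01° → (κ,φ,ℓ)=(1.1411,212.01°,1.2956) → tip=(-0.6745,-0.4217,0.8726)
cmd 2: set κ=1.5970 → (κ,φ,ℓ)=(1.5970,212.01°,1.2956) → tip=(-0.7847,-0.4905,0.5500)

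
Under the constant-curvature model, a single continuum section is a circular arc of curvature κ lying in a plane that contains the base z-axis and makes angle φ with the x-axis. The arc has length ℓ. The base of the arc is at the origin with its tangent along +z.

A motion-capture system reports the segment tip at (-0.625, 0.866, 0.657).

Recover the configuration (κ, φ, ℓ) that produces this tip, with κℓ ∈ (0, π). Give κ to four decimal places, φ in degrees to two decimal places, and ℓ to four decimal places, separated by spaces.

ρ = √(x²+y²) = √(-0.625² + 0.866²) = 1.06798
φ = atan2(y, x) mod 360° = atan2(0.866, -0.625) = 125.8183°
|p|² = ρ² + z² = 1.06798² + 0.657² = 1.57223
κ = 2ρ / |p|² = 2×1.06798 / 1.57223 = 1.35855
θ = 2·atan2(ρ, z) = 2·atan2(1.06798, 0.657) = 2.03858 rad
ℓ = θ/κ = 2.03858/1.35855 = 1.50055

1.3586 125.82 1.5006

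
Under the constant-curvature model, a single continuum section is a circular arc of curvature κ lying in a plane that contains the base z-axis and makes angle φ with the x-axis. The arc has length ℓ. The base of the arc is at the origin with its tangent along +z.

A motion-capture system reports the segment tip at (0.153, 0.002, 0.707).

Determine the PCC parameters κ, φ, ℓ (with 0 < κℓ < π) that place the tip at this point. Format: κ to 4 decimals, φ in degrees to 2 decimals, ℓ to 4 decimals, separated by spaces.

ρ = √(x²+y²) = √(0.153² + 0.002²) = 0.15301
φ = atan2(y, x) mod 360° = atan2(0.002, 0.153) = 0.7489°
|p|² = ρ² + z² = 0.15301² + 0.707² = 0.52326
κ = 2ρ / |p|² = 2×0.15301 / 0.52326 = 0.58484
θ = 2·atan2(ρ, z) = 2·atan2(0.15301, 0.707) = 0.42628 rad
ℓ = θ/κ = 0.42628/0.58484 = 0.72887

0.5848 0.75 0.7289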